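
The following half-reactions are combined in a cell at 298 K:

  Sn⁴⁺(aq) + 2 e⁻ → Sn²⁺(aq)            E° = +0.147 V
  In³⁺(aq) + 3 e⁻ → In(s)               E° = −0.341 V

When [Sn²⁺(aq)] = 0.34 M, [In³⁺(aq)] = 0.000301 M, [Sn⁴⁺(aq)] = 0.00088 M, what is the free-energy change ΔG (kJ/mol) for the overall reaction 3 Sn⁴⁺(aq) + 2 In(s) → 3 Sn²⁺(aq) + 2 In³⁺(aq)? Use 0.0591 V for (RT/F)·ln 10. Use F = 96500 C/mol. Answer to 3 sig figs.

−278 kJ/mol

E°cell = +0.147 − (−0.341) = +0.488 V; the balanced reaction transfers n = 6 electrons.
The reaction quotient is ([Sn²⁺(aq)]^3·[In³⁺(aq)]^2) / [Sn⁴⁺(aq)]^3 = 5.23; by Nernst, E = +0.488 − (0.0591/6)(0.718) = +0.4809 V.
Then ΔG = −nFE = −6 × 96500 × +0.4809 J/mol = −278 kJ/mol.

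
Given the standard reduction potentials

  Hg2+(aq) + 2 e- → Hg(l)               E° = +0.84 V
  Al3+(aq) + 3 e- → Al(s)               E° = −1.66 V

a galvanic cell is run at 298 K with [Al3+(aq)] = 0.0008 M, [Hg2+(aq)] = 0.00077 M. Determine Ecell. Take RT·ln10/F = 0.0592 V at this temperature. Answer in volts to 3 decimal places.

+2.469 V

Hg²⁺/Hg is reduced (cathode, E° = +0.84 V) and Al³⁺/Al is oxidized (anode).
E°cell = E°cat − E°an = +0.84 − (−1.66) = +2.50 V; n = 6.
For the overall reaction 3 Hg2+(aq) + 2 Al(s) → 3 Hg(l) + 2 Al3+(aq), Q = [Al3+(aq)]^2 / [Hg2+(aq)]^3 = 1.4×10^3, giving log Q = 3.147.
Applying E = E° − (RT ln10/nF)·log Q gives +2.50 − (0.0592/6)(3.147) = +2.469 V.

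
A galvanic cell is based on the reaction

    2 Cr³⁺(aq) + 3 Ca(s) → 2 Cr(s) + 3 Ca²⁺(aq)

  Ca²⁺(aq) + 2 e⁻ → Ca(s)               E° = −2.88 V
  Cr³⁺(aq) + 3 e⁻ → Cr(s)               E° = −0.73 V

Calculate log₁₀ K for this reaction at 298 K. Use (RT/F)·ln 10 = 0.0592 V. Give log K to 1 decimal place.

The Cr³⁺/Cr couple is reduced (cathode); E°cell = −0.73 − (−2.88) = +2.15 V with n = 6.
At equilibrium E = 0, so log K = nE°cell / 0.0592 = (6)(+2.15) / 0.0592 = 217.9.

log K = 217.9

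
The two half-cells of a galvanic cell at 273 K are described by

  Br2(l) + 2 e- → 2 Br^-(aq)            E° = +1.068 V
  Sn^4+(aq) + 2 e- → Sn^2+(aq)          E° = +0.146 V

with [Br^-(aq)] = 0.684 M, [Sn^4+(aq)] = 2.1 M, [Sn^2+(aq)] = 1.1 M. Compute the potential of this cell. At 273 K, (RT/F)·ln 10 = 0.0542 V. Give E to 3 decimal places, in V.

Br₂/Br⁻ is reduced (cathode, E° = +1.068 V) and Sn⁴⁺/Sn²⁺ is oxidized (anode).
The standard potential is +1.068 − (+0.146) = +0.922 V and the balanced reaction transfers n = 2 electrons.
Balancing gives Br2(l) + Sn^2+(aq) → 2 Br^-(aq) + Sn^4+(aq); hence Q = ([Br^-(aq)]^2·[Sn^4+(aq)]) / [Sn^2+(aq)] = 0.893 (log Q = −0.049).
Applying E = E° − (RT ln10/nF)·log Q gives +0.922 − (0.0542/2)(−0.049) = +0.923 V.

+0.923 V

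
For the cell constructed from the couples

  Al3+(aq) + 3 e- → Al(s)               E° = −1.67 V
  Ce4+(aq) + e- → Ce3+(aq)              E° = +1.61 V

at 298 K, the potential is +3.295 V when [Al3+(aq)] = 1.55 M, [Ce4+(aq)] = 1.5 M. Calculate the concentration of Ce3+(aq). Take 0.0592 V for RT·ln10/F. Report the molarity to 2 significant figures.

Ce⁴⁺/Ce³⁺ is the cathode (higher E°); E°cell = +1.61 − (−1.67) = +3.28 V with n = 3.
From the Nernst equation, log Q = n(E° − E)/0.0592 = 3·(+3.28 − (+3.295))/0.0592 = −0.760.
Balancing electrons gives 3 Ce4+(aq) + Al(s) → 3 Ce3+(aq) + Al3+(aq); thus Q = ([Ce3+(aq)]^3·[Al3+(aq)]) / [Ce4+(aq)]^3.
Solving for the unknown gives log [Ce3+(aq)] = −0.141, so [Ce3+(aq)] ≈ 0.72 M.

0.72 M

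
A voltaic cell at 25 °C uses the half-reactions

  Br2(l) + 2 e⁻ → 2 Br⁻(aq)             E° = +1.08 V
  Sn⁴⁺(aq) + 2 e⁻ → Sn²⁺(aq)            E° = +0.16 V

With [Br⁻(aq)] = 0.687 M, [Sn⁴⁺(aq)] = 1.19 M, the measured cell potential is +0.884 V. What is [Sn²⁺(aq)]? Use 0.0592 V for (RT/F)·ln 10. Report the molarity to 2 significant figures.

The Br₂/Br⁻ couple has the larger reduction potential, so it is the cathode: E°cell = +1.08 − (+0.16) = +0.92 V and n = 2.
Rearranging E = E° − (0.0592/n)·log Q gives log Q = 2(+0.92 − (+0.884))/0.0592 = 1.216.
Balancing electrons gives Br2(l) + Sn²⁺(aq) → 2 Br⁻(aq) + Sn⁴⁺(aq); thus Q = ([Br⁻(aq)]^2·[Sn⁴⁺(aq)]) / [Sn²⁺(aq)].
Solving for the unknown gives log [Sn²⁺(aq)] = −1.467, so [Sn²⁺(aq)] ≈ 0.034 M.

0.034 M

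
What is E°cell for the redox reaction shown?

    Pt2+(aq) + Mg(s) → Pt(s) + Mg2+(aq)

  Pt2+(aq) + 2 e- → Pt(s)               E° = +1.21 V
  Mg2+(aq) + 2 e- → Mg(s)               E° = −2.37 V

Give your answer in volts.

In the reaction as written, Pt2+(aq) is reduced (cathode) and Mg2+(aq) is produced by oxidation at the anode.
E°cell = E°(cathode) − E°(anode) = +1.21 − (−2.37) = +3.58 V.

+3.58 V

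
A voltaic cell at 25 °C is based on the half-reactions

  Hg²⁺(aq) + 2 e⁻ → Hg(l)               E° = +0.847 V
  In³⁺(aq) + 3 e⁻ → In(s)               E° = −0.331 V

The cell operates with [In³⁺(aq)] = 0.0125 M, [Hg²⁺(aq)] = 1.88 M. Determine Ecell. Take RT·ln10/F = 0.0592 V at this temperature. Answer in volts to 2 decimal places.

The Hg²⁺/Hg couple has the more positive E°, so it is the cathode; In³⁺/In is the anode.
The standard potential is +0.847 − (−0.331) = +1.178 V and the balanced reaction transfers n = 6 electrons.
For the overall reaction 3 Hg²⁺(aq) + 2 In(s) → 3 Hg(l) + 2 In³⁺(aq), Q = [In³⁺(aq)]^2 / [Hg²⁺(aq)]^3 = 2.35×10^−5, giving log Q = −4.629.
E = E° − (0.0592/n)·log Q = +1.178 − (0.0592/6)(−4.629) = +1.22 V.

+1.22 V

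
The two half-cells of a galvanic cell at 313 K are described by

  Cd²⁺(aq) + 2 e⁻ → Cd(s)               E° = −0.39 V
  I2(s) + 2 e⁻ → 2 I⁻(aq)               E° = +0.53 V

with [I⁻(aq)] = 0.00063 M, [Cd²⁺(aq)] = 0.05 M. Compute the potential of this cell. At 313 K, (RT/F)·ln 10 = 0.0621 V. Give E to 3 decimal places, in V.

+1.159 V

Since E°(I₂/I⁻) > E°(Cd²⁺/Cd), I₂/I⁻ serves as the cathode.
E°cell = E°cat − E°an = +0.53 − (−0.39) = +0.92 V; n = 2.
The balanced reaction is I2(s) + Cd(s) → 2 I⁻(aq) + Cd²⁺(aq), so Q = [I⁻(aq)]^2·[Cd²⁺(aq)] = 1.98×10^−8 and log Q = −7.702.
E = E° − (0.0621/n)·log Q = +0.92 − (0.0621/2)(−7.702) = +1.159 V.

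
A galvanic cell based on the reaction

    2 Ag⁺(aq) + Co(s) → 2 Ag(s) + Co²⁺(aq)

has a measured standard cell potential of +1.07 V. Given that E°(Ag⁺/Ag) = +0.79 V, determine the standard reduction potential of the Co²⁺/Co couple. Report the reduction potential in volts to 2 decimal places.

In the reaction as written the Ag⁺/Ag couple is reduced (cathode) and Co²⁺/Co is oxidized (anode), so E°cell = E°(Ag⁺/Ag) − E°(Co²⁺/Co).
E°(Co²⁺/Co) = E°(cathode) − E°cell = +0.79 − (+1.07) = −0.28 V.

−0.28 V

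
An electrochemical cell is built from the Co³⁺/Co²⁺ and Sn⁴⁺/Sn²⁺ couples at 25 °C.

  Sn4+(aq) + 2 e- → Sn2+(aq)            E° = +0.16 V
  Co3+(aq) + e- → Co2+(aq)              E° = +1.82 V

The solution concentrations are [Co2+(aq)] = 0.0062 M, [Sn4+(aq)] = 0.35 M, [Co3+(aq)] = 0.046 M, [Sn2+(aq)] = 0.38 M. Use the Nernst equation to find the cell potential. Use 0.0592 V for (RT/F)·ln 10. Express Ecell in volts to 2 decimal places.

+1.71 V

The Co³⁺/Co²⁺ couple has the more positive E°, so it is the cathode; Sn⁴⁺/Sn²⁺ is the anode.
E°cell = E°cat − E°an = +1.82 − (+0.16) = +1.66 V; n = 2.
The balanced reaction is 2 Co3+(aq) + Sn2+(aq) → 2 Co2+(aq) + Sn4+(aq), so Q = ([Co2+(aq)]^2·[Sn4+(aq)]) / ([Co3+(aq)]^2·[Sn2+(aq)]) = 0.0167 and log Q = −1.776.
E = E° − (0.0592/n)·log Q = +1.66 − (0.0592/2)(−1.776) = +1.71 V.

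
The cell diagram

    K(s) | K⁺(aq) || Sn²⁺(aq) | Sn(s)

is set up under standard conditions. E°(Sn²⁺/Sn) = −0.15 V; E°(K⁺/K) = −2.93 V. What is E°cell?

By convention the left-hand electrode in cell notation is the anode (oxidation) and the right-hand electrode is the cathode (reduction).
E°cell = E°(right) − E°(left) = −0.15 − (−2.93) = +2.78 V.

+2.78 V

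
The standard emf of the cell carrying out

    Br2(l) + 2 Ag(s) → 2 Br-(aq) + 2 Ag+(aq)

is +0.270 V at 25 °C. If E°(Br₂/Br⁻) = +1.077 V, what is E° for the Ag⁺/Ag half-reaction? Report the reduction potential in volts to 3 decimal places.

In the reaction as written the Br₂/Br⁻ couple is reduced (cathode) and Ag⁺/Ag is oxidized (anode), so E°cell = E°(Br₂/Br⁻) − E°(Ag⁺/Ag).
E°(Ag⁺/Ag) = E°(cathode) − E°cell = +1.077 − (+0.270) = +0.807 V.

+0.807 V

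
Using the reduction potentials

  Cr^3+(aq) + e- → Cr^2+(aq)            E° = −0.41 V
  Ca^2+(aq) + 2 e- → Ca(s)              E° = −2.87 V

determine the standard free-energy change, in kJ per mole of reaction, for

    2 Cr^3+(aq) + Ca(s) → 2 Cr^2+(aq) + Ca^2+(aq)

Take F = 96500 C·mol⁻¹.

In the reaction as written Cr^3+(aq) is reduced, so the Cr³⁺/Cr²⁺ couple is the cathode and Ca²⁺/Ca is the anode.
E°cell = −0.41 − (−2.87) = +2.46 V; balancing electrons gives n = 2.
ΔG° = −nFE°cell = −(2)(96500)(+2.46) J/mol = −475 kJ/mol.

−475 kJ/mol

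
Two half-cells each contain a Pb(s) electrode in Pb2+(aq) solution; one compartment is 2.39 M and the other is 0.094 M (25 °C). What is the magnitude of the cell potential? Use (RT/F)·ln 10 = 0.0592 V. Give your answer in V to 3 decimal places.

0.042 V

For a concentration cell E°cell = 0, since both electrodes use the same couple.
The compartment with the higher Pb2+(aq) concentration (2.39 M) acts as the cathode; ions are reduced there and produced at the dilute (0.094 M) anode.
With n = 2, Ecell = −(0.0592/2)·log([dilute]/[conc]) = −(0.0592/2)·log(0.094/2.39) = +0.042 V.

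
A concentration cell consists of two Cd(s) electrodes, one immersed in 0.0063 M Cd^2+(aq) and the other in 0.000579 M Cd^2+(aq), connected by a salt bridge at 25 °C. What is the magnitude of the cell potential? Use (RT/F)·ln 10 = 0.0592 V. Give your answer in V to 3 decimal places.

For a concentration cell E°cell = 0, since both electrodes use the same couple.
The compartment with the higher Cd^2+(aq) concentration (0.0063 M) acts as the cathode; ions are reduced there and produced at the dilute (0.000579 M) anode.
With n = 2, Ecell = −(0.0592/2)·log([dilute]/[conc]) = −(0.0592/2)·log(0.000579/0.0063) = +0.031 V.

0.031 V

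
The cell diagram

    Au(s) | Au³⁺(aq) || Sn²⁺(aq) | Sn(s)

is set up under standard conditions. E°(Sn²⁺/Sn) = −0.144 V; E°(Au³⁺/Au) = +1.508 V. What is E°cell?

−1.652 V

By convention the left-hand electrode in cell notation is the anode (oxidation) and the right-hand electrode is the cathode (reduction).
E°cell = E°(right) − E°(left) = −0.144 − (+1.508) = −1.652 V.
The negative sign shows that, as written, the cell would require an external voltage to drive the reaction.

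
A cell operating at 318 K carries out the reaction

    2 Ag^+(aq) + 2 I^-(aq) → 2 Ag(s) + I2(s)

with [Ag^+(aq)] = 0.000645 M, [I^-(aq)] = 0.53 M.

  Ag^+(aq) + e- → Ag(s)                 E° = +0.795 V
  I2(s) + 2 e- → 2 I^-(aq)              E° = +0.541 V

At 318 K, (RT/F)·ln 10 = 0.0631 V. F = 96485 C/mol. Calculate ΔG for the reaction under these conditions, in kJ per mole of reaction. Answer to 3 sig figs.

−6.81 kJ/mol

With Ag⁺/Ag reduced at the cathode, E°cell = +0.795 − (+0.541) = +0.254 V and n = 2.
The reaction quotient is 1 / ([Ag^+(aq)]^2·[I^-(aq)]^2) = 8.56×10^6; by Nernst, E = +0.254 − (0.0631/2)(6.932) = +0.0353 V.
ΔG = −nFE = −(2)(96485)(+0.0353) J/mol = −6.81 kJ/mol.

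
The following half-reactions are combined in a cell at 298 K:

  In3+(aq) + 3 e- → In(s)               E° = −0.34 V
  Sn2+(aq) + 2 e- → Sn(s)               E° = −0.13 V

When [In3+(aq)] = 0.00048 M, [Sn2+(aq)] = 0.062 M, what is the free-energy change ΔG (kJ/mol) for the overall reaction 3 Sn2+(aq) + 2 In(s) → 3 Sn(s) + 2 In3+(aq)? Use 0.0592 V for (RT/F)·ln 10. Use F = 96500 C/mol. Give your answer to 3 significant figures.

−139 kJ/mol

The standard cell potential is −0.13 − (−0.34) = +0.21 V, with n = 6 electrons in the balanced equation.
Here Q = [In3+(aq)]^2 / [Sn2+(aq)]^3 = 0.000967 (log Q = −3.015), giving E = +0.21 − (0.0592/6)·(−3.015) = +0.2397 V.
Then ΔG = −nFE = −6 × 96500 × +0.2397 J/mol = −139 kJ/mol.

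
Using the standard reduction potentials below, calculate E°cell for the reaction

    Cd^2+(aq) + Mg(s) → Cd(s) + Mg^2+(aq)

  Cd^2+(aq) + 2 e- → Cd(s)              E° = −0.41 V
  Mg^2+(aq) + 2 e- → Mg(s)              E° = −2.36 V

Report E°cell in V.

Cd^2+(aq) gains electrons, so the Cd²⁺/Cd couple is the cathode; the Mg²⁺/Mg couple is the anode.
E°cell = E°(cathode) − E°(anode) = −0.41 − (−2.36) = +1.95 V.

+1.95 V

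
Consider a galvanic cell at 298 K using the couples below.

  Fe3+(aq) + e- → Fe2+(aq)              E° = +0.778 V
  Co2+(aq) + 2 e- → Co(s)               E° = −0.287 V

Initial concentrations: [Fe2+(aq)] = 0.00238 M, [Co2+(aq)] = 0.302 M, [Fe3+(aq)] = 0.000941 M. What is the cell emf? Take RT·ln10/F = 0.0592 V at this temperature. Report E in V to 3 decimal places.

+1.057 V

The Fe³⁺/Fe²⁺ couple has the more positive E°, so it is the cathode; Co²⁺/Co is the anode.
The standard potential is +0.778 − (−0.287) = +1.065 V and the balanced reaction transfers n = 2 electrons.
Balancing gives 2 Fe3+(aq) + Co(s) → 2 Fe2+(aq) + Co2+(aq); hence Q = ([Fe2+(aq)]^2·[Co2+(aq)]) / [Fe3+(aq)]^2 = 1.93 (log Q = 0.286).
E = E° − (0.0592/n)·log Q = +1.065 − (0.0592/2)(0.286) = +1.057 V.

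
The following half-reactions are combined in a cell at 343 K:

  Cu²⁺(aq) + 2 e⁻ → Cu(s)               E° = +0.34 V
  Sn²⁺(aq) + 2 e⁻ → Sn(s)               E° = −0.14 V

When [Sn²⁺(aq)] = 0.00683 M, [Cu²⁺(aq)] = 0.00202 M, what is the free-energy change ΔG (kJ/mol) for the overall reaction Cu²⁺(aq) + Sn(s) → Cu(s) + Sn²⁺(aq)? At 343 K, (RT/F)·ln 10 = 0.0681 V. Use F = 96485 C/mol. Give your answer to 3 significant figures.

−89.2 kJ/mol

The standard cell potential is +0.34 − (−0.14) = +0.48 V, with n = 2 electrons in the balanced equation.
Q = [Sn²⁺(aq)] / [Cu²⁺(aq)] = 3.38, so log Q = 0.529 and E = +0.48 − (0.0681/2)(0.529) = +0.4620 V.
Then ΔG = −nFE = −2 × 96485 × +0.4620 J/mol = −89.2 kJ/mol.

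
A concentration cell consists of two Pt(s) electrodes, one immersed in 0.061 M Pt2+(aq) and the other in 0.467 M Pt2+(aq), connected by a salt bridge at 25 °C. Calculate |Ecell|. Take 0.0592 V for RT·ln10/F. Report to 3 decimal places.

For a concentration cell E°cell = 0, since both electrodes use the same couple.
The compartment with the higher Pt2+(aq) concentration (0.467 M) acts as the cathode; ions are reduced there and produced at the dilute (0.061 M) anode.
With n = 2, Ecell = −(0.0592/2)·log([dilute]/[conc]) = −(0.0592/2)·log(0.061/0.467) = +0.026 V.

0.026 V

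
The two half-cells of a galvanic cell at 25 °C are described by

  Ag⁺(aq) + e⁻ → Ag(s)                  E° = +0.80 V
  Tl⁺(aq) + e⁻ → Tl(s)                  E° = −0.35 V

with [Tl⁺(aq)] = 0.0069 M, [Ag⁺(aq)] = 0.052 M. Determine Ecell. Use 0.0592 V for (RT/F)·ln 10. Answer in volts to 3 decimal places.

+1.202 V

The Ag⁺/Ag couple has the more positive E°, so it is the cathode; Tl⁺/Tl is the anode.
E°cell = E°cat − E°an = +0.80 − (−0.35) = +1.15 V; n = 1.
For the overall reaction Ag⁺(aq) + Tl(s) → Ag(s) + Tl⁺(aq), Q = [Tl⁺(aq)] / [Ag⁺(aq)] = 0.133, giving log Q = −0.877.
Applying E = E° − (RT ln10/nF)·log Q gives +1.15 − (0.0592/1)(−0.877) = +1.202 V.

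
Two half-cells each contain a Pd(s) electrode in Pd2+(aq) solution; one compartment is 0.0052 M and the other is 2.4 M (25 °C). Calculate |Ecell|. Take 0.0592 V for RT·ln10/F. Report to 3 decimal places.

0.079 V

For a concentration cell E°cell = 0, since both electrodes use the same couple.
The compartment with the higher Pd2+(aq) concentration (2.4 M) acts as the cathode; ions are reduced there and produced at the dilute (0.0052 M) anode.
With n = 2, Ecell = −(0.0592/2)·log([dilute]/[conc]) = −(0.0592/2)·log(0.0052/2.4) = +0.079 V.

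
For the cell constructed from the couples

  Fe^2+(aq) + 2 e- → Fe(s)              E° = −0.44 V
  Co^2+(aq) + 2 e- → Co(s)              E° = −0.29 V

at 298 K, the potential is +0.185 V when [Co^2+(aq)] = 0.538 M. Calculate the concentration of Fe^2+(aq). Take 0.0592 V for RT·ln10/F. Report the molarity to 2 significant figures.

0.035 M

The Co²⁺/Co couple has the larger reduction potential, so it is the cathode: E°cell = −0.29 − (−0.44) = +0.15 V and n = 2.
Since E = E° − (0.0592/n)·log Q, log Q = n(E° − E)/0.0592 = −1.182.
The balanced reaction is Co^2+(aq) + Fe(s) → Co(s) + Fe^2+(aq), so Q = [Fe^2+(aq)] / [Co^2+(aq)].
Solving for the unknown gives log [Fe^2+(aq)] = −1.451, so [Fe^2+(aq)] ≈ 0.035 M.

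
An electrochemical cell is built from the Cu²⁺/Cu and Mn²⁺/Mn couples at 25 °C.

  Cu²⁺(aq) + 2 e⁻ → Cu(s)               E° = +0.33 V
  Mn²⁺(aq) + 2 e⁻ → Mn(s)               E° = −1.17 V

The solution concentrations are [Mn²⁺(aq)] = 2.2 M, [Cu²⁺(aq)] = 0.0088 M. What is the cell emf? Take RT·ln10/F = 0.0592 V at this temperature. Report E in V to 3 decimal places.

+1.429 V

Since E°(Cu²⁺/Cu) > E°(Mn²⁺/Mn), Cu²⁺/Cu serves as the cathode.
The standard potential is +0.33 − (−1.17) = +1.50 V and the balanced reaction transfers n = 2 electrons.
For the overall reaction Cu²⁺(aq) + Mn(s) → Cu(s) + Mn²⁺(aq), Q = [Mn²⁺(aq)] / [Cu²⁺(aq)] = 250, giving log Q = 2.398.
Applying E = E° − (RT ln10/nF)·log Q gives +1.50 − (0.0592/2)(2.398) = +1.429 V.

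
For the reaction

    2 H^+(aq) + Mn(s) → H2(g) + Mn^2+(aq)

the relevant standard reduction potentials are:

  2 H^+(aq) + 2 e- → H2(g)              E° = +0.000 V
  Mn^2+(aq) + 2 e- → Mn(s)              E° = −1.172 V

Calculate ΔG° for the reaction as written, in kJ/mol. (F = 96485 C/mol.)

−226 kJ/mol

In the reaction as written H^+(aq) is reduced, so the 2H⁺/H₂ couple is the cathode and Mn²⁺/Mn is the anode.
E°cell = +0.000 − (−1.172) = +1.172 V; balancing electrons gives n = 2.
ΔG° = −nFE°cell = −(2)(96485)(+1.172) J/mol = −226 kJ/mol.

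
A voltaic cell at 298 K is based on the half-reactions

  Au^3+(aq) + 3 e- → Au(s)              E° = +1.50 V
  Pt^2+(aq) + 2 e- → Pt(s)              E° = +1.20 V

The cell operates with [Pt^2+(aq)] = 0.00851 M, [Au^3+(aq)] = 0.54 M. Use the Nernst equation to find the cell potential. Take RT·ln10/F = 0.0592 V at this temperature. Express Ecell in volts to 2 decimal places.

Since E°(Au³⁺/Au) > E°(Pt²⁺/Pt), Au³⁺/Au serves as the cathode.
The standard potential is +1.50 − (+1.20) = +0.30 V and the balanced reaction transfers n = 6 electrons.
Balancing gives 2 Au^3+(aq) + 3 Pt(s) → 2 Au(s) + 3 Pt^2+(aq); hence Q = [Pt^2+(aq)]^3 / [Au^3+(aq)]^2 = 2.11×10^−6 (log Q = −5.675).
E = E° − (0.0592/n)·log Q = +0.30 − (0.0592/6)(−5.675) = +0.36 V.

+0.36 V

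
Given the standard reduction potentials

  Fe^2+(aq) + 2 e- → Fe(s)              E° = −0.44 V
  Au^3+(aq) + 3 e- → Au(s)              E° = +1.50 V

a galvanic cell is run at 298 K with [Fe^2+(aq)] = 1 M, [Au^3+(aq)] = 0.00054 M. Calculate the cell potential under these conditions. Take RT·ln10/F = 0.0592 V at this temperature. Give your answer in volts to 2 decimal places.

+1.88 V

Au³⁺/Au is reduced (cathode, E° = +1.50 V) and Fe²⁺/Fe is oxidized (anode).
E°cell = +1.50 − (−0.44) = +1.94 V, with n = 6 electrons transferred.
For the overall reaction 2 Au^3+(aq) + 3 Fe(s) → 2 Au(s) + 3 Fe^2+(aq), Q = [Fe^2+(aq)]^3 / [Au^3+(aq)]^2 = 3.43×10^6, giving log Q = 6.535.
E = E° − (0.0592/n)·log Q = +1.94 − (0.0592/6)(6.535) = +1.88 V.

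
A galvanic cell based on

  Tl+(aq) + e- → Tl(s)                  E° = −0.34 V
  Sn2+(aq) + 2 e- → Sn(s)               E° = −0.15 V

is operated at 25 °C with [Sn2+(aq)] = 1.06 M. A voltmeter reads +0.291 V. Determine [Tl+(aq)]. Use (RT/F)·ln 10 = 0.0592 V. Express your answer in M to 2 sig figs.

0.020 M

Sn²⁺/Sn is the cathode (higher E°); E°cell = −0.15 − (−0.34) = +0.19 V with n = 2.
Rearranging E = E° − (0.0592/n)·log Q gives log Q = 2(+0.19 − (+0.291))/0.0592 = −3.412.
The balanced reaction is Sn2+(aq) + 2 Tl(s) → Sn(s) + 2 Tl+(aq), so Q = [Tl+(aq)]^2 / [Sn2+(aq)].
Substituting the known concentrations and solving, log [Tl+(aq)] = −1.693 and [Tl+(aq)] = 0.020 M.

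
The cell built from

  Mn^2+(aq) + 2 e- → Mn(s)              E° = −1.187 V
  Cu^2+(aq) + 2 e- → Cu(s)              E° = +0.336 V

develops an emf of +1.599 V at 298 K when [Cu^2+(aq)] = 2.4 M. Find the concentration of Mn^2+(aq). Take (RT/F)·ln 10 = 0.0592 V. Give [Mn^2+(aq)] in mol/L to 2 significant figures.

With Cu²⁺/Cu at the cathode and Mn²⁺/Mn at the anode, E°cell = +0.336 − (−1.187) = +1.523 V (n = 2).
Rearranging E = E° − (0.0592/n)·log Q gives log Q = 2(+1.523 − (+1.599))/0.0592 = −2.568.
Balancing electrons gives Cu^2+(aq) + Mn(s) → Cu(s) + Mn^2+(aq); thus Q = [Mn^2+(aq)] / [Cu^2+(aq)].
Substituting the known concentrations and solving, log [Mn^2+(aq)] = −2.188 and [Mn^2+(aq)] = 0.0065 M.

0.0065 M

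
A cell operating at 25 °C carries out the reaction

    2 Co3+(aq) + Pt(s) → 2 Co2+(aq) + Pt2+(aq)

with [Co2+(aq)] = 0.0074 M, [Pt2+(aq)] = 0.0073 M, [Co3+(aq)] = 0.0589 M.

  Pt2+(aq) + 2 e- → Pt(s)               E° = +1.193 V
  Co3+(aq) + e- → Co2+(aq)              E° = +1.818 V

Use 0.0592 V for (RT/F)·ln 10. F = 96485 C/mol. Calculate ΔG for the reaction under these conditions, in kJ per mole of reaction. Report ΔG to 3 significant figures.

The standard cell potential is +1.818 − (+1.193) = +0.625 V, with n = 2 electrons in the balanced equation.
The reaction quotient is ([Co2+(aq)]^2·[Pt2+(aq)]) / [Co3+(aq)]^2 = 0.000115; by Nernst, E = +0.625 − (0.0592/2)(−3.938) = +0.7416 V.
ΔG = −nFE = −(2)(96485)(+0.7416) J/mol = −143 kJ/mol.

−143 kJ/mol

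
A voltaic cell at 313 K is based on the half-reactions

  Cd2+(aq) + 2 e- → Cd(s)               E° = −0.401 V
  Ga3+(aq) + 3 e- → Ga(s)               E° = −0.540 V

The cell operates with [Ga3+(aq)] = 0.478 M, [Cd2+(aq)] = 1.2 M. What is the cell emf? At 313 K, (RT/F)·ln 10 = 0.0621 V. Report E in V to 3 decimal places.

Cd²⁺/Cd is reduced (cathode, E° = −0.401 V) and Ga³⁺/Ga is oxidized (anode).
E°cell = E°cat − E°an = −0.401 − (−0.540) = +0.139 V; n = 6.
Balancing gives 3 Cd2+(aq) + 2 Ga(s) → 3 Cd(s) + 2 Ga3+(aq); hence Q = [Ga3+(aq)]^2 / [Cd2+(aq)]^3 = 0.132 (log Q = −0.879).
Applying E = E° − (RT ln10/nF)·log Q gives +0.139 − (0.0621/6)(−0.879) = +0.148 V.

+0.148 V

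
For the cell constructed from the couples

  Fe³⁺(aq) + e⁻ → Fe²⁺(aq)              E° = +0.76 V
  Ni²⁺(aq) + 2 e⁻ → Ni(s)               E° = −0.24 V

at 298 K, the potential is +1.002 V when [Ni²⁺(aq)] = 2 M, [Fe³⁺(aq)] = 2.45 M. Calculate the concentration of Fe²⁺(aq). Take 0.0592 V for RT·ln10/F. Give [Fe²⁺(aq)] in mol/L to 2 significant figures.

The Fe³⁺/Fe²⁺ couple has the larger reduction potential, so it is the cathode: E°cell = +0.76 − (−0.24) = +1.00 V and n = 2.
From the Nernst equation, log Q = n(E° − E)/0.0592 = 2·(+1.00 − (+1.002))/0.0592 = −0.068.
The balanced reaction is 2 Fe³⁺(aq) + Ni(s) → 2 Fe²⁺(aq) + Ni²⁺(aq), so Q = ([Fe²⁺(aq)]^2·[Ni²⁺(aq)]) / [Fe³⁺(aq)]^2.
Solving for the unknown gives log [Fe²⁺(aq)] = 0.205, so [Fe²⁺(aq)] ≈ 1.6 M.

1.6 M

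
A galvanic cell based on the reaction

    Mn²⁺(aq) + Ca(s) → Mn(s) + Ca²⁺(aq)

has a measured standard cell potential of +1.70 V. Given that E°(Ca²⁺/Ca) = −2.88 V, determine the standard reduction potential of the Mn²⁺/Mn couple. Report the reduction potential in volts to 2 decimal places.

−1.18 V

In the reaction as written the Mn²⁺/Mn couple is reduced (cathode) and Ca²⁺/Ca is oxidized (anode), so E°cell = E°(Mn²⁺/Mn) − E°(Ca²⁺/Ca).
E°(Mn²⁺/Mn) = E°cell + E°(anode) = +1.70 + (−2.88) = −1.18 V.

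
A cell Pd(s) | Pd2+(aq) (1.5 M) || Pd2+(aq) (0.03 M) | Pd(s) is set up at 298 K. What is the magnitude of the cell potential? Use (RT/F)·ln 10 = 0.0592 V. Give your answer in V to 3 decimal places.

For a concentration cell E°cell = 0, since both electrodes use the same couple.
The compartment with the higher Pd2+(aq) concentration (1.5 M) acts as the cathode; ions are reduced there and produced at the dilute (0.03 M) anode.
With n = 2, Ecell = −(0.0592/2)·log([dilute]/[conc]) = −(0.0592/2)·log(0.03/1.5) = +0.050 V.

0.050 V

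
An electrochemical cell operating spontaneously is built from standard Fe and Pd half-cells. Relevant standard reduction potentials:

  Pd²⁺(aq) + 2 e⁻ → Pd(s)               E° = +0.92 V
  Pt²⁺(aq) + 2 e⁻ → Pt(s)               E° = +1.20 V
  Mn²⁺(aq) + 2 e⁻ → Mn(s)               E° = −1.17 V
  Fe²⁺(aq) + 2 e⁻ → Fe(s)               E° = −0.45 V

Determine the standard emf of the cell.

Of the two couples in this cell, the one with the more positive reduction potential is reduced at the cathode: here that is Pd²⁺/Pd (+0.92 V); Fe²⁺/Fe (−0.45 V) is the anode.
E°cell = E°(cathode) − E°(anode) = +0.92 − (−0.45) = +1.37 V.

+1.37 V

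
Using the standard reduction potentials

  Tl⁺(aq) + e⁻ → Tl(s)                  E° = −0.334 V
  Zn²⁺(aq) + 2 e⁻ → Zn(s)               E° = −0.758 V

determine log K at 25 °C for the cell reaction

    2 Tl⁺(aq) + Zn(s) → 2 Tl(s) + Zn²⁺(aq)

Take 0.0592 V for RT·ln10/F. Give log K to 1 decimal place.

The Tl⁺/Tl couple is reduced (cathode); E°cell = −0.334 − (−0.758) = +0.424 V with n = 2.
At equilibrium E = 0, so log K = nE°cell / 0.0592 = (2)(+0.424) / 0.0592 = 14.3.

log K = 14.3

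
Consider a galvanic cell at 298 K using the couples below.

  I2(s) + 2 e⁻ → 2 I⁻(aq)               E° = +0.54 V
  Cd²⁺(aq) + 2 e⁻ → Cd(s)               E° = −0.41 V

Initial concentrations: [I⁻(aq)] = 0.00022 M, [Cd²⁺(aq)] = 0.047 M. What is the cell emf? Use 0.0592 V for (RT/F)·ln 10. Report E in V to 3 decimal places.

The I₂/I⁻ couple has the more positive E°, so it is the cathode; Cd²⁺/Cd is the anode.
E°cell = E°cat − E°an = +0.54 − (−0.41) = +0.95 V; n = 2.
The balanced reaction is I2(s) + Cd(s) → 2 I⁻(aq) + Cd²⁺(aq), so Q = [I⁻(aq)]^2·[Cd²⁺(aq)] = 2.27×10^−9 and log Q = −8.643.
Applying E = E° − (RT ln10/nF)·log Q gives +0.95 − (0.0592/2)(−8.643) = +1.206 V.

+1.206 V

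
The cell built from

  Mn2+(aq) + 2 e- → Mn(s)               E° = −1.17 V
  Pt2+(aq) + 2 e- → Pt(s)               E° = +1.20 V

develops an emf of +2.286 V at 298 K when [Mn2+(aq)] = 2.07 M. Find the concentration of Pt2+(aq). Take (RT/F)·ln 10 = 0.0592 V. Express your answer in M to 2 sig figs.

0.0030 M

Pt²⁺/Pt is the cathode (higher E°); E°cell = +1.20 − (−1.17) = +2.37 V with n = 2.
From the Nernst equation, log Q = n(E° − E)/0.0592 = 2·(+2.37 − (+2.286))/0.0592 = 2.838.
For Pt2+(aq) + Mn(s) → Pt(s) + Mn2+(aq), the reaction quotient is Q = [Mn2+(aq)] / [Pt2+(aq)].
Isolating [Pt2+(aq)] in Q = 10^{2.838} yields log [Pt2+(aq)] = −2.522, i.e. 0.0030 M.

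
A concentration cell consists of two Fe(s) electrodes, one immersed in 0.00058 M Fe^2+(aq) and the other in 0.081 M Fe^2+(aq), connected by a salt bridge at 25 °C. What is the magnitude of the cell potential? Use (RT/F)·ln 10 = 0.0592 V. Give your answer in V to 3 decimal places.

For a concentration cell E°cell = 0, since both electrodes use the same couple.
The compartment with the higher Fe^2+(aq) concentration (0.081 M) acts as the cathode; ions are reduced there and produced at the dilute (0.00058 M) anode.
With n = 2, Ecell = −(0.0592/2)·log([dilute]/[conc]) = −(0.0592/2)·log(0.00058/0.081) = +0.063 V.

0.063 V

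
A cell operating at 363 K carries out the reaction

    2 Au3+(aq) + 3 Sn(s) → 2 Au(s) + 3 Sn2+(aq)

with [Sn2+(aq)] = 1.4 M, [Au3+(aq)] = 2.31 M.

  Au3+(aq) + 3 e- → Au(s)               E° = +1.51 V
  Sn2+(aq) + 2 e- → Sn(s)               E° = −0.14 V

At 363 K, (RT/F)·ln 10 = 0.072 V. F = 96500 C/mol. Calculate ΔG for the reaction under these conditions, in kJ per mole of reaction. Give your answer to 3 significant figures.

With Au³⁺/Au reduced at the cathode, E°cell = +1.51 − (−0.14) = +1.65 V and n = 6.
Here Q = [Sn2+(aq)]^3 / [Au3+(aq)]^2 = 0.514 (log Q = −0.289), giving E = +1.65 − (0.072/6)·(−0.289) = +1.6535 V.
ΔG = −nFE = −(6)(96500)(+1.6535) J/mol = −957 kJ/mol.

−957 kJ/mol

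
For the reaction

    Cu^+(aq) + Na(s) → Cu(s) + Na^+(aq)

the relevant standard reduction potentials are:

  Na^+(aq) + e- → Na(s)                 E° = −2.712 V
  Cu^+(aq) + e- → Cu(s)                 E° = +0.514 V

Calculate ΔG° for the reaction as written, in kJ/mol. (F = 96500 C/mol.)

In the reaction as written Cu^+(aq) is reduced, so the Cu⁺/Cu couple is the cathode and Na⁺/Na is the anode.
E°cell = +0.514 − (−2.712) = +3.226 V; balancing electrons gives n = 1.
ΔG° = −nFE°cell = −(1)(96500)(+3.226) J/mol = −311 kJ/mol.

−311 kJ/mol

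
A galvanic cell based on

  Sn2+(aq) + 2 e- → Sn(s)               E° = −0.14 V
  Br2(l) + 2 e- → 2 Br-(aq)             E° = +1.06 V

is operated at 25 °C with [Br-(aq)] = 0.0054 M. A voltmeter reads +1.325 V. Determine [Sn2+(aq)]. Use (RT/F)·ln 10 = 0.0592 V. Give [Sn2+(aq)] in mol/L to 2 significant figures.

2.1 M

Br₂/Br⁻ is the cathode (higher E°); E°cell = +1.06 − (−0.14) = +1.20 V with n = 2.
Rearranging E = E° − (0.0592/n)·log Q gives log Q = 2(+1.20 − (+1.325))/0.0592 = −4.223.
The balanced reaction is Br2(l) + Sn(s) → 2 Br-(aq) + Sn2+(aq), so Q = [Br-(aq)]^2·[Sn2+(aq)].
Solving for the unknown gives log [Sn2+(aq)] = 0.312, so [Sn2+(aq)] ≈ 2.1 M.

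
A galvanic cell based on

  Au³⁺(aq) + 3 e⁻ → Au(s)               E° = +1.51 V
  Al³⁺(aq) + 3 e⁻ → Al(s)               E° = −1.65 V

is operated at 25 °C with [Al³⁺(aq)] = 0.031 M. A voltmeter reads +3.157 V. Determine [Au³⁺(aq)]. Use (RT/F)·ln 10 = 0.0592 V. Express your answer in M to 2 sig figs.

0.022 M

The Au³⁺/Au couple has the larger reduction potential, so it is the cathode: E°cell = +1.51 − (−1.65) = +3.16 V and n = 3.
Rearranging E = E° − (0.0592/n)·log Q gives log Q = 3(+3.16 − (+3.157))/0.0592 = 0.152.
For Au³⁺(aq) + Al(s) → Au(s) + Al³⁺(aq), the reaction quotient is Q = [Al³⁺(aq)] / [Au³⁺(aq)].
Substituting the known concentrations and solving, log [Au³⁺(aq)] = −1.661 and [Au³⁺(aq)] = 0.022 M.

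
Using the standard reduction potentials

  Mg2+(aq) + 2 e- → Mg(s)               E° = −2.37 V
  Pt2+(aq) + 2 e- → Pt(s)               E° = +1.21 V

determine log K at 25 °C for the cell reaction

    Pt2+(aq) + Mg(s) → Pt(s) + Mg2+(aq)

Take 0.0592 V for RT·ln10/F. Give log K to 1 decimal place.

The Pt²⁺/Pt couple is reduced (cathode); E°cell = +1.21 − (−2.37) = +3.58 V with n = 2.
At equilibrium E = 0, so log K = nE°cell / 0.0592 = (2)(+3.58) / 0.0592 = 120.9.

log K = 120.9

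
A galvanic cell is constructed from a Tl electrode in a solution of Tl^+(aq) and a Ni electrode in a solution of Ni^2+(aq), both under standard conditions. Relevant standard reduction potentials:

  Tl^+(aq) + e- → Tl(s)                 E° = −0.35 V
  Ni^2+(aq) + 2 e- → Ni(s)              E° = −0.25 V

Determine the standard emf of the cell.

The Ni²⁺/Ni couple has the higher E°, so Ni ion is reduced (cathode) and Tl is oxidized (anode).
E°cell = E°(cathode) − E°(anode) = −0.25 − (−0.35) = +0.10 V.

+0.10 V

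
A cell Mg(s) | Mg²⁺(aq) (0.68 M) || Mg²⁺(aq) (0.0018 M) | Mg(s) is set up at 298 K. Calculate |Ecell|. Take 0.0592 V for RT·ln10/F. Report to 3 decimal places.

For a concentration cell E°cell = 0, since both electrodes use the same couple.
The compartment with the higher Mg²⁺(aq) concentration (0.68 M) acts as the cathode; ions are reduced there and produced at the dilute (0.0018 M) anode.
With n = 2, Ecell = −(0.0592/2)·log([dilute]/[conc]) = −(0.0592/2)·log(0.0018/0.68) = +0.076 V.

0.076 V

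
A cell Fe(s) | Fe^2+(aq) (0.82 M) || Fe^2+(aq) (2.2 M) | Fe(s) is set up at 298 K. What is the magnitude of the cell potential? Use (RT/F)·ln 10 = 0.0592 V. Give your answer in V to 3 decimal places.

For a concentration cell E°cell = 0, since both electrodes use the same couple.
The compartment with the higher Fe^2+(aq) concentration (2.2 M) acts as the cathode; ions are reduced there and produced at the dilute (0.82 M) anode.
With n = 2, Ecell = −(0.0592/2)·log([dilute]/[conc]) = −(0.0592/2)·log(0.82/2.2) = +0.013 V.

0.013 V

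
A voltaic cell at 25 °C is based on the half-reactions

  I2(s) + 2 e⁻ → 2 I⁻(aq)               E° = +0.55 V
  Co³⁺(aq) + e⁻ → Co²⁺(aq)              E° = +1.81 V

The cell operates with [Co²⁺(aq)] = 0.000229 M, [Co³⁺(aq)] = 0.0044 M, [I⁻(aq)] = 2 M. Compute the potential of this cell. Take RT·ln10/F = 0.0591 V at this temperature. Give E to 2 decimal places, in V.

+1.35 V

The Co³⁺/Co²⁺ couple has the more positive E°, so it is the cathode; I₂/I⁻ is the anode.
E°cell = E°cat − E°an = +1.81 − (+0.55) = +1.26 V; n = 2.
For the overall reaction 2 Co³⁺(aq) + 2 I⁻(aq) → 2 Co²⁺(aq) + I2(s), Q = [Co²⁺(aq)]^2 / ([Co³⁺(aq)]^2·[I⁻(aq)]^2) = 0.000677, giving log Q = −3.169.
By the Nernst equation, E = +1.26 − (0.0591/2)·(−3.169) = +1.35 V.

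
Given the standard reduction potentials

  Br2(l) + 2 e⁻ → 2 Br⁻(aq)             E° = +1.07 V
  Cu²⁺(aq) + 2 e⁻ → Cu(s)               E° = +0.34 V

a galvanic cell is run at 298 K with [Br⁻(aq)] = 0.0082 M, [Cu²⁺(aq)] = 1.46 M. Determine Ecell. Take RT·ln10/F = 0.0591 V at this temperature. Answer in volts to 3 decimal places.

Since E°(Br₂/Br⁻) > E°(Cu²⁺/Cu), Br₂/Br⁻ serves as the cathode.
The standard potential is +1.07 − (+0.34) = +0.73 V and the balanced reaction transfers n = 2 electrons.
The balanced reaction is Br2(l) + Cu(s) → 2 Br⁻(aq) + Cu²⁺(aq), so Q = [Br⁻(aq)]^2·[Cu²⁺(aq)] = 9.82×10^−5 and log Q = −4.008.
E = E° − (0.0591/n)·log Q = +0.73 − (0.0591/2)(−4.008) = +0.848 V.

+0.848 V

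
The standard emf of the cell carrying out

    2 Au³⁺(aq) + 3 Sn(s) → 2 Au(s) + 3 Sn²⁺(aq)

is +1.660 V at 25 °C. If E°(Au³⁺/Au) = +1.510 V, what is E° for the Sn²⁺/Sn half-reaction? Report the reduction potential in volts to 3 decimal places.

−0.150 V

In the reaction as written the Au³⁺/Au couple is reduced (cathode) and Sn²⁺/Sn is oxidized (anode), so E°cell = E°(Au³⁺/Au) − E°(Sn²⁺/Sn).
E°(Sn²⁺/Sn) = E°(cathode) − E°cell = +1.510 − (+1.660) = −0.150 V.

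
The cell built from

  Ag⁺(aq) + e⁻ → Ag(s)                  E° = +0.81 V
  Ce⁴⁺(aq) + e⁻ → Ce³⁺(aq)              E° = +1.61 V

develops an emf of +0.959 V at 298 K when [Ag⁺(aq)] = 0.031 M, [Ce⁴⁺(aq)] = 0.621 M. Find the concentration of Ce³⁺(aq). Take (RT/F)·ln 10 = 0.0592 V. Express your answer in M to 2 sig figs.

With Ce⁴⁺/Ce³⁺ at the cathode and Ag⁺/Ag at the anode, E°cell = +1.61 − (+0.81) = +0.80 V (n = 1).
Rearranging E = E° − (0.0592/n)·log Q gives log Q = 1(+0.80 − (+0.959))/0.0592 = −2.686.
The balanced reaction is Ce⁴⁺(aq) + Ag(s) → Ce³⁺(aq) + Ag⁺(aq), so Q = ([Ce³⁺(aq)]·[Ag⁺(aq)]) / [Ce⁴⁺(aq)].
Substituting the known concentrations and solving, log [Ce³⁺(aq)] = −1.384 and [Ce³⁺(aq)] = 0.041 M.

0.041 M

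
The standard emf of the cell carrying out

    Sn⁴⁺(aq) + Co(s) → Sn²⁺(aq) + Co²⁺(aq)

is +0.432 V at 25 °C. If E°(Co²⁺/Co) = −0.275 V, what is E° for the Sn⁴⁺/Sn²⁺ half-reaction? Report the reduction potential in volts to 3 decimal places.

+0.157 V

In the reaction as written the Sn⁴⁺/Sn²⁺ couple is reduced (cathode) and Co²⁺/Co is oxidized (anode), so E°cell = E°(Sn⁴⁺/Sn²⁺) − E°(Co²⁺/Co).
E°(Sn⁴⁺/Sn²⁺) = E°cell + E°(anode) = +0.432 + (−0.275) = +0.157 V.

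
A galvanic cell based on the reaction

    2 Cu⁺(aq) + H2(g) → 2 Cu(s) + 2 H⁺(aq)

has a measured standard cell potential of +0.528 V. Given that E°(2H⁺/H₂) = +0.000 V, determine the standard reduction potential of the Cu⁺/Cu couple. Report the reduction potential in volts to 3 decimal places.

In the reaction as written the Cu⁺/Cu couple is reduced (cathode) and 2H⁺/H₂ is oxidized (anode), so E°cell = E°(Cu⁺/Cu) − E°(2H⁺/H₂).
E°(Cu⁺/Cu) = E°cell + E°(anode) = +0.528 + (+0.000) = +0.528 V.

+0.528 V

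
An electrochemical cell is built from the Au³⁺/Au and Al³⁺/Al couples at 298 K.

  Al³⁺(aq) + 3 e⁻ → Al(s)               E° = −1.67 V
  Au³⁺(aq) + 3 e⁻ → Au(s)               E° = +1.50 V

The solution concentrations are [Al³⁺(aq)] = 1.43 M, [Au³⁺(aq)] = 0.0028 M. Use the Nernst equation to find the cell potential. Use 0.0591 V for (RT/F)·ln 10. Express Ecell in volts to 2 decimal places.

+3.12 V

The Au³⁺/Au couple has the more positive E°, so it is the cathode; Al³⁺/Al is the anode.
The standard potential is +1.50 − (−1.67) = +3.17 V and the balanced reaction transfers n = 3 electrons.
The balanced reaction is Au³⁺(aq) + Al(s) → Au(s) + Al³⁺(aq), so Q = [Al³⁺(aq)] / [Au³⁺(aq)] = 511 and log Q = 2.708.
E = E° − (0.0591/n)·log Q = +3.17 − (0.0591/3)(2.708) = +3.12 V.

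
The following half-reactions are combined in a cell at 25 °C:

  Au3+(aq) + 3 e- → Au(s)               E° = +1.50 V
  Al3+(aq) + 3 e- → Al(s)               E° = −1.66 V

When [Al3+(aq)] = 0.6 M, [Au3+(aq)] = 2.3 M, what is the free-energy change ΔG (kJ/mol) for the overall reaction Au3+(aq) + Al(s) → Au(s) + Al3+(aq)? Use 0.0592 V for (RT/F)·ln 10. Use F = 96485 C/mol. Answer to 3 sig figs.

−918 kJ/mol

E°cell = +1.50 − (−1.66) = +3.16 V; the balanced reaction transfers n = 3 electrons.
Q = [Al3+(aq)] / [Au3+(aq)] = 0.261, so log Q = −0.584 and E = +3.16 − (0.0592/3)(−0.584) = +3.1715 V.
ΔG = −nFE = −(3)(96485)(+3.1715) J/mol = −918 kJ/mol.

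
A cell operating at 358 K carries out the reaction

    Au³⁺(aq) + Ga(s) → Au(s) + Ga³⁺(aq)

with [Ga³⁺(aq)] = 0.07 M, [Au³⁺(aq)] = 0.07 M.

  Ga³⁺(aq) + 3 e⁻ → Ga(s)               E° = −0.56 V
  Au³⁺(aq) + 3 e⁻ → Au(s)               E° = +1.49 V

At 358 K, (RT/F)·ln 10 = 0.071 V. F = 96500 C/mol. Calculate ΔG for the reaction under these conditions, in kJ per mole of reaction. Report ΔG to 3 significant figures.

E°cell = +1.49 − (−0.56) = +2.05 V; the balanced reaction transfers n = 3 electrons.
Q = [Ga³⁺(aq)] / [Au³⁺(aq)] = 1, so log Q = 0.000 and E = +2.05 − (0.071/3)(0.000) = +2.0500 V.
Then ΔG = −nFE = −3 × 96500 × +2.0500 J/mol = −593 kJ/mol.

−593 kJ/mol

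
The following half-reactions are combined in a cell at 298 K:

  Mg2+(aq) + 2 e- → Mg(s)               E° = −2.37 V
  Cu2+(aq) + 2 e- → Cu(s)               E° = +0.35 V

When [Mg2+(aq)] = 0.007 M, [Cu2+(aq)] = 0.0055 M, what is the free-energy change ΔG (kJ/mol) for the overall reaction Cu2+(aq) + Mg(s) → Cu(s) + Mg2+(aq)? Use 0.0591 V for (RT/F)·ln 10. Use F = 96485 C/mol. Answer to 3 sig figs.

−524 kJ/mol

The standard cell potential is +0.35 − (−2.37) = +2.72 V, with n = 2 electrons in the balanced equation.
The reaction quotient is [Mg2+(aq)] / [Cu2+(aq)] = 1.27; by Nernst, E = +2.72 − (0.0591/2)(0.105) = +2.7169 V.
Finally ΔG = −nFE = −(2)(96485 C/mol)(+2.7169 V) = −524 kJ/mol.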